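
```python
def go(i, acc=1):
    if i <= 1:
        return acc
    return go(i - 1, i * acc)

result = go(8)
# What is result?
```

Accumulator trace (n, acc): (8, 1) -> (7, 8) -> (6, 56) -> (5, 336) -> (4, 1680) -> (3, 6720) -> (2, 20160) -> (1, 40320) -> return 40320

Answer: 40320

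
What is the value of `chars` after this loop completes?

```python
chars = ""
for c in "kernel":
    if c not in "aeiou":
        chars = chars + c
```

Remove vowels from 'kernel'
`chars` takes the values: "" → "k" → "kr" → "krn" → "krnl"

Answer: "krnl"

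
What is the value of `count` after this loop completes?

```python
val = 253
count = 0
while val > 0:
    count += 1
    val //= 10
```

Count digits by repeated division by 10
`count` takes the values: 0 → 1 → 2 → 3

Answer: 3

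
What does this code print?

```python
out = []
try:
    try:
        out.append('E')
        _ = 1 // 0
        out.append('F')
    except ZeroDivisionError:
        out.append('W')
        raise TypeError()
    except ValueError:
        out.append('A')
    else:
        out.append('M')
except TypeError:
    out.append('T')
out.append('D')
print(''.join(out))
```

Execution trace: 'E' (inner try body) → 'W' (inner except ZeroDivisionError) → 'T' (outer except TypeError) → 'D' (after the try/except). Output: EWTD

Answer: EWTD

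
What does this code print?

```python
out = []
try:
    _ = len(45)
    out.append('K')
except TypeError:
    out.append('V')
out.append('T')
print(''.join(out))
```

Execution trace: 'V' (except TypeError) → 'T' (after the try/except). Output: VT

Answer: VT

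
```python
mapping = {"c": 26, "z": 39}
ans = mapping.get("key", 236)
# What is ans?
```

Trace:
`mapping = {"c": 26, "z": 39}` → mapping = {'c': 26, 'z': 39}
`ans = mapping.get("key", 236)` → ans = 236
So ans = 236

Answer: 236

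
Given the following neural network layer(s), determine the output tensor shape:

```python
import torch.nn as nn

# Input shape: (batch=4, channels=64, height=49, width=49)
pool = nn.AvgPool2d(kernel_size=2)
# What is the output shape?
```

Input: (4, 64, 49, 49) -> Output: (4, 64, 24, 24)

Answer: (4, 64, 24, 24)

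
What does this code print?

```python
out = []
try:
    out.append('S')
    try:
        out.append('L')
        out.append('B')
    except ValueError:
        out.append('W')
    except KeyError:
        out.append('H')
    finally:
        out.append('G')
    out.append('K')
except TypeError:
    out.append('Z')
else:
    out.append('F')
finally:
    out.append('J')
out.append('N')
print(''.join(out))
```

Execution trace: 'S' (try body) → 'L' (inner try body) → 'B' (inner try body, no exception) → 'G' (inner finally) → 'K' (try body, no exception) → 'F' (else) → 'J' (finally) → 'N' (after the try/except). Output: SLBGKFJN

Answer: SLBGKFJN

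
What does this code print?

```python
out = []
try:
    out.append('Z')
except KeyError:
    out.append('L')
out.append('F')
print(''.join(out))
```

Execution trace: 'Z' (try body, no exception) → 'F' (after the try/except). Output: ZF

Answer: ZF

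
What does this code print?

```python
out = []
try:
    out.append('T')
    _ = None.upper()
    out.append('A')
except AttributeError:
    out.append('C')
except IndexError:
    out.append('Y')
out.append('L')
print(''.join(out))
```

Execution trace: 'T' (try body) → 'C' (except AttributeError) → 'L' (after the try/except). Output: TCL

Answer: TCL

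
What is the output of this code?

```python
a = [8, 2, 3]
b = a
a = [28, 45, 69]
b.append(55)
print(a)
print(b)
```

Key concept: rebinding vs mutation: a is rebound to a new list, b still points at the original.
Step by step:
`a = [8, 2, 3]` → a = [8, 2, 3]
`b = a` → b = [8, 2, 3] (same object as a)
`a = [28, 45, 69]` → a = [28, 45, 69]
`b.append(55)` → b = [8, 2, 3, 55]
`print(a)` → prints [28, 45, 69]
`print(b)` → prints [8, 2, 3, 55]

Answer:
[28, 45, 69]
[8, 2, 3, 55]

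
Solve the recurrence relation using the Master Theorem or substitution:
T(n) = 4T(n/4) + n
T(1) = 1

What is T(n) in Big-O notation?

By Master Theorem: a=4, b=4, f(n)=n. Since log_4(4) = 1 and f(n) = Θ(n^1), Case 2 applies. T(n) = O(n log n).

Answer: O(n log n)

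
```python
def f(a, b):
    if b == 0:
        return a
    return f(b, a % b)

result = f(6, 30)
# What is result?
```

f(6, 30) -> f(30, 6) -> f(6, 0) -> 6

Answer: 6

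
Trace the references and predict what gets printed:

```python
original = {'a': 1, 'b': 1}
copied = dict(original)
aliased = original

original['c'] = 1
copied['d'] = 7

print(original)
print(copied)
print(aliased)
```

Key concept: dict() creates copy, assignment creates alias.
Step by step:
`original = {'a': 1, 'b': 1}` → original = {'a': 1, 'b': 1}
`copied = dict(original)` → copied = {'a': 1, 'b': 1}
`aliased = original` → aliased = {'a': 1, 'b': 1} (same object as original)
`original['c'] = 1` → original = {'a': 1, 'b': 1, 'c': 1} (same object as aliased); aliased = {'a': 1, 'b': 1, 'c': 1} (same object as original)
`copied['d'] = 7` → copied = {'a': 1, 'b': 1, 'd': 7}
`print(original)` → prints {'a': 1, 'b': 1, 'c': 1}
`print(copied)` → prints {'a': 1, 'b': 1, 'd': 7}
`print(aliased)` → prints {'a': 1, 'b': 1, 'c': 1}

Answer:
{'a': 1, 'b': 1, 'c': 1}
{'a': 1, 'b': 1, 'd': 7}
{'a': 1, 'b': 1, 'c': 1}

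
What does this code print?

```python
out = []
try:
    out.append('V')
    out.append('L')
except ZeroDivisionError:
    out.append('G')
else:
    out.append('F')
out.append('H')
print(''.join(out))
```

Execution trace: 'V' (try body) → 'L' (try body, no exception) → 'F' (else) → 'H' (after the try/except). Output: VLFH

Answer: VLFH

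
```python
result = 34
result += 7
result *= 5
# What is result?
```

Trace:
`result = 34` → result = 34
`result += 7` → result = 41
`result *= 5` → result = 205
So result = 205

Answer: 205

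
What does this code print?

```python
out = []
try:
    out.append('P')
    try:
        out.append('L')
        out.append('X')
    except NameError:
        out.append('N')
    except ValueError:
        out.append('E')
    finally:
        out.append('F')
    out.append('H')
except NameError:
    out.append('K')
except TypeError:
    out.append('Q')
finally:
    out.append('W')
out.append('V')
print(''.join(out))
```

Execution trace: 'P' (try body) → 'L' (inner try body) → 'X' (inner try body, no exception) → 'F' (inner finally) → 'H' (try body, no exception) → 'W' (finally) → 'V' (after the try/except). Output: PLXFHWV

Answer: PLXFHWV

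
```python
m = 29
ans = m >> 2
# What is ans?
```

Trace:
`m = 29` → m = 29
`ans = m >> 2` → ans = 7
So ans = 7

Answer: 7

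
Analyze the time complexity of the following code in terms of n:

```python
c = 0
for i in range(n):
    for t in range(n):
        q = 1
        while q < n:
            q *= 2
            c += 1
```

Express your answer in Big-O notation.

Each loop level contributes: n × n × log n. Multiplying the contributions gives O(n^2 log n).

Answer: O(n^2 log n)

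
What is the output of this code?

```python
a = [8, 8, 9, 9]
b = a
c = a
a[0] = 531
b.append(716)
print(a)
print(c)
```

Key concept: multiple aliases.
Step by step:
`a = [8, 8, 9, 9]` → a = [8, 8, 9, 9]
`b = a` → b = [8, 8, 9, 9] (same object as a)
`c = a` → c = [8, 8, 9, 9] (same object as a, b)
`a[0] = 531` → a = [531, 8, 9, 9] (same object as b, c); b = [531, 8, 9, 9] (same object as a, c); c = [531, 8, 9, 9] (same object as a, b)
`b.append(716)` → a = [531, 8, 9, 9, 716] (same object as b, c); b = [531, 8, 9, 9, 716] (same object as a, c); c = [531, 8, 9, 9, 716] (same object as a, b)
`print(a)` → prints [531, 8, 9, 9, 716]
`print(c)` → prints [531, 8, 9, 9, 716]

Answer:
[531, 8, 9, 9, 716]
[531, 8, 9, 9, 716]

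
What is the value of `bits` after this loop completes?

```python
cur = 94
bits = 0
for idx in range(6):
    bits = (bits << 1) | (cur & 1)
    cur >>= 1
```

Reverse lowest 6 bits of 94
`bits` takes the values: 0 → 1 → 3 → 7 → 15 → 30

Answer: 30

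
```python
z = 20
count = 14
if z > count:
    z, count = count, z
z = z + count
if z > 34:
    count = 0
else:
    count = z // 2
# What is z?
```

Trace:
`z = 20` → z = 20
`count = 14` → count = 14
`if z > count: ...` → z > count is True → z = 14; count = 20
`z = z + count` → z = 34
`if z > 34: ...` → z > 34 is False, take else branch → count = 17
So z = 34

Answer: 34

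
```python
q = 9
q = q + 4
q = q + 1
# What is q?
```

Trace:
`q = 9` → q = 9
`q = q + 4` → q = 13
`q = q + 1` → q = 14
So q = 14

Answer: 14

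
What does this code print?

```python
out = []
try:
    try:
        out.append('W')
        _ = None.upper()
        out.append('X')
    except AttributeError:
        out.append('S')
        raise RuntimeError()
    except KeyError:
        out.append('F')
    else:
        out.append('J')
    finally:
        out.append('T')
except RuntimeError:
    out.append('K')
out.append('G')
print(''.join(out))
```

Execution trace: 'W' (try body) → 'S' (except AttributeError) → 'T' (finally) → 'K' (outer except RuntimeError) → 'G' (after the try/except). Output: WSTKG

Answer: WSTKG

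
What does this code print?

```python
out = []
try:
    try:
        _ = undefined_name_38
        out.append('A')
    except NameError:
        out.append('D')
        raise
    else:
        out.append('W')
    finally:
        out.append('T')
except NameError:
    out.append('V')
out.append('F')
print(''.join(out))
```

Execution trace: 'D' (except NameError) → 'T' (finally) → 'V' (outer except NameError) → 'F' (after the try/except). Output: DTVF

Answer: DTVF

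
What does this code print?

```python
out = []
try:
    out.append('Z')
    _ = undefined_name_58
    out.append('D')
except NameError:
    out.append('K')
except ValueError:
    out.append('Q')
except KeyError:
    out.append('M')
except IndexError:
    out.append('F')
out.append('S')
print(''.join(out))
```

Execution trace: 'Z' (try body) → 'K' (except NameError) → 'S' (after the try/except). Output: ZKS

Answer: ZKS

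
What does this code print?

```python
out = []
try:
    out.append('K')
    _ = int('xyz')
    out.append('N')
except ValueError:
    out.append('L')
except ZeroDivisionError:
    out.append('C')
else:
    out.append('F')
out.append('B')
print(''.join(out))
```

Execution trace: 'K' (try body) → 'L' (except ValueError) → 'B' (after the try/except). Output: KLB

Answer: KLB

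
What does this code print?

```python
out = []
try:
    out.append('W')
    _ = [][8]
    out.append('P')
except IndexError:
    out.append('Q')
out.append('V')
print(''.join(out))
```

Execution trace: 'W' (try body) → 'Q' (except IndexError) → 'V' (after the try/except). Output: WQV

Answer: WQV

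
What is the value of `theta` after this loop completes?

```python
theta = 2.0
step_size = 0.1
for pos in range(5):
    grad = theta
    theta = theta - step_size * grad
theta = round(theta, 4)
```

Gradient descent: w = 2.0 * (1 - 0.1)^5
`theta` takes the values: 2.0 → 1.8 → 1.62 → 1.458 → 1.3122 → 1.18098 → 1.181

Answer: 1.181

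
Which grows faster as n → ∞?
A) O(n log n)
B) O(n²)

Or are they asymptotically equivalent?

O(n log n) vs O(n²): Higher order terms dominate.

Answer: B) O(n²) grows faster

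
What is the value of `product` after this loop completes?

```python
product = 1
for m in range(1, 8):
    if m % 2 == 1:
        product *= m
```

Product of odd numbers 1 to 7
`product` takes the values: 1 → 3 → 15 → 105

Answer: 105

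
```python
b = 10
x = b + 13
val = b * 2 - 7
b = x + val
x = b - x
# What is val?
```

Trace:
`b = 10` → b = 10
`x = b + 13` → x = 23
`val = b * 2 - 7` → val = 13
`b = x + val` → b = 36
`x = b - x` → x = 13
So val = 13

Answer: 13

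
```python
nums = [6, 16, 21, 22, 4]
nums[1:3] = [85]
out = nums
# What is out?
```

Trace:
`nums = [6, 16, 21, 22, 4]` → nums = [6, 16, 21, 22, 4]
`nums[1:3] = [85]` → nums = [6, 85, 22, 4]
`out = nums` → out = [6, 85, 22, 4]
So out = [6, 85, 22, 4]

Answer: [6, 85, 22, 4]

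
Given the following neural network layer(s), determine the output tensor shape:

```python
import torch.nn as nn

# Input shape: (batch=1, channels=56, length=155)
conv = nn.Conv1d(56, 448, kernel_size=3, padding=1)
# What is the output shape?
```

Input: (1, 56, 155) -> Output: (1, 448, 155)

Answer: (1, 448, 155)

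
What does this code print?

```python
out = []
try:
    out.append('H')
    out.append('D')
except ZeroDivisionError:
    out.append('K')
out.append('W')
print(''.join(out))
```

Execution trace: 'H' (try body) → 'D' (try body, no exception) → 'W' (after the try/except). Output: HDW

Answer: HDW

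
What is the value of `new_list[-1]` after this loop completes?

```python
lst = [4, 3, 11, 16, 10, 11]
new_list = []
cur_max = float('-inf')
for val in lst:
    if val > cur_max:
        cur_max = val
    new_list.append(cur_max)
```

Running max ends at 16
`new_list` takes the values: [] → [4] → [4, 4] → [4, 4, 11] → [4, 4, 11, 16] → [4, 4, 11, 16, 16] → [4, 4, 11, 16, 16, 16]
So `new_list[-1]` = 16

Answer: 16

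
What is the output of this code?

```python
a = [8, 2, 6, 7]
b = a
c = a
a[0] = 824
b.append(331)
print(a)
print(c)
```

Key concept: multiple aliases.
Step by step:
`a = [8, 2, 6, 7]` → a = [8, 2, 6, 7]
`b = a` → b = [8, 2, 6, 7] (same object as a)
`c = a` → c = [8, 2, 6, 7] (same object as a, b)
`a[0] = 824` → a = [824, 2, 6, 7] (same object as b, c); b = [824, 2, 6, 7] (same object as a, c); c = [824, 2, 6, 7] (same object as a, b)
`b.append(331)` → a = [824, 2, 6, 7, 331] (same object as b, c); b = [824, 2, 6, 7, 331] (same object as a, c); c = [824, 2, 6, 7, 331] (same object as a, b)
`print(a)` → prints [824, 2, 6, 7, 331]
`print(c)` → prints [824, 2, 6, 7, 331]

Answer:
[824, 2, 6, 7, 331]
[824, 2, 6, 7, 331]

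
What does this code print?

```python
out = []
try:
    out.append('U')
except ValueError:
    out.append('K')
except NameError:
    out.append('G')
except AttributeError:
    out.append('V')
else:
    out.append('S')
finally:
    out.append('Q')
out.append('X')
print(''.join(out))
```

Execution trace: 'U' (try body, no exception) → 'S' (else) → 'Q' (finally) → 'X' (after the try/except). Output: USQX

Answer: USQX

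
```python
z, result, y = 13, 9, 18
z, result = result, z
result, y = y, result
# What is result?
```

Trace:
`z, result, y = 13, 9, 18` → z = 13; result = 9; y = 18
`z, result = result, z` → z = 9; result = 13
`result, y = y, result` → result = 18; y = 13
So result = 18

Answer: 18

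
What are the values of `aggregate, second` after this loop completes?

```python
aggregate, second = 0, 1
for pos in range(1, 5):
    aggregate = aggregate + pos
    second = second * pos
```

Sum and factorial of 1 to 4
`aggregate, second` takes the values: (0, 1) → (1, 1) → (3, 1) → (3, 2) → (6, 2) → (6, 6) → (10, 6) → (10, 24)

Answer: 10, 24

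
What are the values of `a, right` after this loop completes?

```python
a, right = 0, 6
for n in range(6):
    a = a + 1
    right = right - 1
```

a goes 0→6, right goes 6→0
`a, right` takes the values: (0, 6) → (1, 6) → (1, 5) → (2, 5) → (2, 4) → (3, 4) → (3, 3) → (4, 3) → (4, 2) → (5, 2) → (5, 1) → (6, 1) → (6, 0)

Answer: 6, 0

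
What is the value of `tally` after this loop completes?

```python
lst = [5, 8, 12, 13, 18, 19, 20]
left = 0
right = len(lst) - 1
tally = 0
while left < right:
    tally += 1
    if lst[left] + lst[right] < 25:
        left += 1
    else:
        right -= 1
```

Steps to find pair summing to 25
`tally` takes the values: 0 → 1 → 2 → 3 → 4 → 5 → 6

Answer: 6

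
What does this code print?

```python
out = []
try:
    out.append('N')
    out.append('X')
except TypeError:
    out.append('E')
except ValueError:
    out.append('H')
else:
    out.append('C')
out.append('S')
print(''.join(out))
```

Execution trace: 'N' (try body) → 'X' (try body, no exception) → 'C' (else) → 'S' (after the try/except). Output: NXCS

Answer: NXCS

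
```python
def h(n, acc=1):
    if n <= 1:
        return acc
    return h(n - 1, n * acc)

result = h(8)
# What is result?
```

Accumulator trace (n, acc): (8, 1) -> (7, 8) -> (6, 56) -> (5, 336) -> (4, 1680) -> (3, 6720) -> (2, 20160) -> (1, 40320) -> return 40320

Answer: 40320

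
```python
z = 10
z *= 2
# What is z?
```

Trace:
`z = 10` → z = 10
`z *= 2` → z = 20
So z = 20

Answer: 20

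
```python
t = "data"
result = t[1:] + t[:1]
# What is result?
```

Trace:
`t = "data"` → t = 'data'
`result = t[1:] + t[:1]` → result = 'atad'
So result = 'atad'

Answer: 'atad'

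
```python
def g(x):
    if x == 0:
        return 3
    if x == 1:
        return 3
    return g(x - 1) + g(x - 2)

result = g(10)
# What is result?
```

Build up from base cases: g(0)=3, g(1)=3, g(2)=6, g(3)=9, g(4)=15, g(5)=24, g(6)=39, ..., g(10)=267

Answer: 267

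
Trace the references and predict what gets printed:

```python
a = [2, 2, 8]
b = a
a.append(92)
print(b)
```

Key concept: basic list aliasing.
Step by step:
`a = [2, 2, 8]` → a = [2, 2, 8]
`b = a` → b = [2, 2, 8] (same object as a)
`a.append(92)` → a = [2, 2, 8, 92] (same object as b); b = [2, 2, 8, 92] (same object as a)
`print(b)` → prints [2, 2, 8, 92]

Answer: [2, 2, 8, 92]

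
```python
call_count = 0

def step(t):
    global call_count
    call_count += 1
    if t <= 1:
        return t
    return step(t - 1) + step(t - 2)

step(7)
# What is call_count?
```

Calls(t) = 1 + Calls(t-1) + Calls(t-2); Calls(0)=Calls(1)=1. For t=7 this gives 41.

Answer: 41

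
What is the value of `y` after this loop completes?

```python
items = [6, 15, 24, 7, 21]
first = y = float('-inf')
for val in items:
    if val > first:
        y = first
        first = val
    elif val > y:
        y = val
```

Second largest (with repeats) in [6, 15, 24, 7, 21]
`y` takes the values: -inf → 6 → 15 → 21

Answer: 21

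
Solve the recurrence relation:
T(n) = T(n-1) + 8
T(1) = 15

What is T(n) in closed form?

Unrolling: T(n) = T(1) + 8·(n-1) = 15 + 8(n-1) = 8n + 7.

Answer: T(n) = 8n + 7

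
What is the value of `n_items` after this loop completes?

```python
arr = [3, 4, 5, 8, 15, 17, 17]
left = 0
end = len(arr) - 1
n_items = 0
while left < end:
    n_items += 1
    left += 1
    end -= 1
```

Iterations until pointers meet (list length 7)
`n_items` takes the values: 0 → 1 → 2 → 3

Answer: 3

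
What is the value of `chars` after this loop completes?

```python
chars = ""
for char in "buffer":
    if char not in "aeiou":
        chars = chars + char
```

Remove vowels from 'buffer'
`chars` takes the values: "" → "b" → "bf" → "bff" → "bffr"

Answer: "bffr"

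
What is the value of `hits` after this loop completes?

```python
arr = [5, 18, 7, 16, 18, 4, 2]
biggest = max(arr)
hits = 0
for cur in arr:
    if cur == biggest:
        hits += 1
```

Count of max value 18 in [5, 18, 7, 16, 18, 4, 2]
`hits` takes the values: 0 → 1 → 2

Answer: 2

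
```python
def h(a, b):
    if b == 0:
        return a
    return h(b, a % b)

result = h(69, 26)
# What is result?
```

h(69, 26) -> h(26, 17) -> h(17, 9) -> h(9, 8) -> h(8, 1) -> h(1, 0) -> 1

Answer: 1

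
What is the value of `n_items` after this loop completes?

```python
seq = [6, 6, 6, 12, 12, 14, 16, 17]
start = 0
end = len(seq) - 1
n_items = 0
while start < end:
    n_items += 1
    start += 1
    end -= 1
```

Iterations until pointers meet (list length 8)
`n_items` takes the values: 0 → 1 → 2 → 3 → 4

Answer: 4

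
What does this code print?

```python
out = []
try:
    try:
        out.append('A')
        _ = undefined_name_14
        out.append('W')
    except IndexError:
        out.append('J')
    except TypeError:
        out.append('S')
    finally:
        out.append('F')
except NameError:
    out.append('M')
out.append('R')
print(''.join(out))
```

Execution trace: 'A' (try body) → 'F' (finally) → 'M' (outer except NameError) → 'R' (after the try/except). Output: AFMR

Answer: AFMR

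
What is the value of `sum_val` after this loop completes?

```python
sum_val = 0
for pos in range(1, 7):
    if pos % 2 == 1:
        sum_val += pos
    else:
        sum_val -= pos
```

Add odd, subtract even
`sum_val` takes the values: 0 → 1 → -1 → 2 → -2 → 3 → -3

Answer: -3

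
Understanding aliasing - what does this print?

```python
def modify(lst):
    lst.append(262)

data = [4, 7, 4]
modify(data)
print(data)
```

Key concept: function modifies passed list.
Step by step:
`data = [4, 7, 4]` → data = [4, 7, 4]
`modify(data)` → data = [4, 7, 4, 262]
`print(data)` → prints [4, 7, 4, 262]

Answer: [4, 7, 4, 262]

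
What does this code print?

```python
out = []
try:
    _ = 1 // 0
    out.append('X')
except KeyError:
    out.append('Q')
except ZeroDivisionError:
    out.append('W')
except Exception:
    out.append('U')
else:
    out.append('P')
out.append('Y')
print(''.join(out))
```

Execution trace: 'W' (except ZeroDivisionError) → 'Y' (after the try/except). Output: WY

Answer: WY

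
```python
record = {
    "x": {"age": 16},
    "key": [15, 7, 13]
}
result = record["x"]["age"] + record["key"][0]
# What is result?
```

Trace:
`record = { ...` → record = {'x': {'age': 16}, 'key': [15, 7, 13]}
`result = record["x"]["age"] + record["key"][0]` → result = 31
So result = 31

Answer: 31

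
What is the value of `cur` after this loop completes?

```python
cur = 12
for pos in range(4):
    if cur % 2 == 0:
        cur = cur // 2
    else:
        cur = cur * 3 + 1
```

Collatz-style transformation from 12
`cur` takes the values: 12 → 6 → 3 → 10 → 5

Answer: 5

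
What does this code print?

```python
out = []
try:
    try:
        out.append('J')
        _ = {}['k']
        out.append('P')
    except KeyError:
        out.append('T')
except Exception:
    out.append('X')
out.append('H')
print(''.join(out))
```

Execution trace: 'J' (inner try body) → 'T' (inner except KeyError) → 'H' (after the try/except). Output: JTH

Answer: JTH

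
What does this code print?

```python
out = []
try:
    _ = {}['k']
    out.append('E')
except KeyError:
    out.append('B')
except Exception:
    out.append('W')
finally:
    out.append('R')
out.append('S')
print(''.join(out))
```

Execution trace: 'B' (except KeyError) → 'R' (finally) → 'S' (after the try/except). Output: BRS

Answer: BRS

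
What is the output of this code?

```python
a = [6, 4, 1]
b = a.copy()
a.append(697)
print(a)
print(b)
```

Key concept: list.copy() creates independent copy.
Step by step:
`a = [6, 4, 1]` → a = [6, 4, 1]
`b = a.copy()` → b = [6, 4, 1]
`a.append(697)` → a = [6, 4, 1, 697]
`print(a)` → prints [6, 4, 1, 697]
`print(b)` → prints [6, 4, 1]

Answer:
[6, 4, 1, 697]
[6, 4, 1]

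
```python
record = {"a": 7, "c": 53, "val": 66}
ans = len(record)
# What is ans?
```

Trace:
`record = {"a": 7, "c": 53, "val": 66}` → record = {'a': 7, 'c': 53, 'val': 66}
`ans = len(record)` → ans = 3
So ans = 3

Answer: 3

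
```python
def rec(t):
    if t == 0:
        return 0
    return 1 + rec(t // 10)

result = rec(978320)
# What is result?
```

Count of digits of 978320: 6

Answer: 6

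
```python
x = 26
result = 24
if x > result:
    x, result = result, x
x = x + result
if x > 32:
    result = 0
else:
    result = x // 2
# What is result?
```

Trace:
`x = 26` → x = 26
`result = 24` → result = 24
`if x > result: ...` → x > result is True → x = 24; result = 26
`x = x + result` → x = 50
`if x > 32: ...` → x > 32 is True → result = 0
So result = 0

Answer: 0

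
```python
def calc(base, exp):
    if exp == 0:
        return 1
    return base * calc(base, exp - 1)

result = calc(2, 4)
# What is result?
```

calc(2, 4) = 2 * 2 * 2 * 2 = 16

Answer: 16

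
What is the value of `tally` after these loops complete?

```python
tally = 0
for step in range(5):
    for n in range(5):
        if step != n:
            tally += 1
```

5² - 5 (exclude diagonal)
`tally` takes the values: 0 → 1 → 2 → 3 → 4 → 5 → 6 → 7 → 8 → 9 → 10 → 11 → 12 → 13 → 14 → 15 → 16 → 17 → 18 → 19 → 20

Answer: 20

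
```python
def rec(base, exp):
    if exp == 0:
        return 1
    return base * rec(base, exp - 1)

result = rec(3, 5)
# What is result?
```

rec(3, 5) = 3 * 3 * 3 * 3 * 3 = 243

Answer: 243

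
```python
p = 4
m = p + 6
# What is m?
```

Trace:
`p = 4` → p = 4
`m = p + 6` → m = 10
So m = 10

Answer: 10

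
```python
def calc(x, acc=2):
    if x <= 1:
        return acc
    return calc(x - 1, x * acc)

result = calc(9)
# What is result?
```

Accumulator trace (n, acc): (9, 2) -> (8, 18) -> (7, 144) -> (6, 1008) -> (5, 6048) -> (4, 30240) -> (3, 120960) -> (2, 362880) -> (1, 725760) -> return 725760

Answer: 725760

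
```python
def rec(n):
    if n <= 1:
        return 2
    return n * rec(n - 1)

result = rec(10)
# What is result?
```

rec(10) = 10 * 9 * 8 * 7 * 6 * 5 * 4 * 3 * 2 * 2 = 7257600

Answer: 7257600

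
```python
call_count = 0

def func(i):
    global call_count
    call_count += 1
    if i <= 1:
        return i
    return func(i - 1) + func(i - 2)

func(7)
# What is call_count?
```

Calls(i) = 1 + Calls(i-1) + Calls(i-2); Calls(0)=Calls(1)=1. For i=7 this gives 41.

Answer: 41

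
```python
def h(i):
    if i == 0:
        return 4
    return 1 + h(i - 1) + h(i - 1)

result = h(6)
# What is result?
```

h(i) = 1 + 2·h(i-1), h(0)=4. Closed form: (4+1)·2^6 - 1 = 319.

Answer: 319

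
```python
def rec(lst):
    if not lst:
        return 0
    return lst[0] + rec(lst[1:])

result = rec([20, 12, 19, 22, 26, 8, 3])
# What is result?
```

20 + 12 + 19 + 22 + 26 + 8 + 3 + 0 = 110

Answer: 110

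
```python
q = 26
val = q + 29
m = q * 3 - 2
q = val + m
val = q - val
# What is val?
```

Trace:
`q = 26` → q = 26
`val = q + 29` → val = 55
`m = q * 3 - 2` → m = 76
`q = val + m` → q = 131
`val = q - val` → val = 76
So val = 76

Answer: 76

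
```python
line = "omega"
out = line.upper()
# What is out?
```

Trace:
`line = "omega"` → line = 'omega'
`out = line.upper()` → out = 'OMEGA'
So out = 'OMEGA'

Answer: 'OMEGA'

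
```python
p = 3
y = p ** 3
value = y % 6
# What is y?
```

Trace:
`p = 3` → p = 3
`y = p ** 3` → y = 27
`value = y % 6` → value = 3
So y = 27

Answer: 27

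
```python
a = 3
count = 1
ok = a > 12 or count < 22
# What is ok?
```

Trace:
`a = 3` → a = 3
`count = 1` → count = 1
`ok = a > 12 or count < 22` → ok = True
So ok = True

Answer: True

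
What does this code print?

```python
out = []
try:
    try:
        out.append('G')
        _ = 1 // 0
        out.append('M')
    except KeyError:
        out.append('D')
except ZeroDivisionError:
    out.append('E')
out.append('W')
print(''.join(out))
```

Execution trace: 'G' (inner try body) → 'E' (outer except ZeroDivisionError) → 'W' (after the try/except). Output: GEW

Answer: GEW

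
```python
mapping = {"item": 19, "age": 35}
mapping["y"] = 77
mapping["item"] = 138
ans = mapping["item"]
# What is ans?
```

Trace:
`mapping = {"item": 19, "age": 35}` → mapping = {'item': 19, 'age': 35}
`mapping["y"] = 77` → mapping = {'item': 19, 'age': 35, 'y': 77}
`mapping["item"] = 138` → mapping = {'item': 138, 'age': 35, 'y': 77}
`ans = mapping["item"]` → ans = 138
So ans = 138

Answer: 138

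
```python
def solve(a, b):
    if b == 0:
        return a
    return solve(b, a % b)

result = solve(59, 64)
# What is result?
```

solve(59, 64) -> solve(64, 59) -> solve(59, 5) -> solve(5, 4) -> solve(4, 1) -> solve(1, 0) -> 1

Answer: 1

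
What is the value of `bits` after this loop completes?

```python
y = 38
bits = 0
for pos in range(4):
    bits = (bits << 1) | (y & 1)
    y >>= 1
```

Reverse lowest 4 bits of 38
`bits` takes the values: 0 → 1 → 3 → 6

Answer: 6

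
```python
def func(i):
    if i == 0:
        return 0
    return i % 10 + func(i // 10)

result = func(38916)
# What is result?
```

Sum of digits of 38916: 6 + 1 + 9 + 8 + 3 = 27

Answer: 27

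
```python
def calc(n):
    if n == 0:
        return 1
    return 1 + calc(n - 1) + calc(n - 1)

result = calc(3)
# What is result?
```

calc(n) = 1 + 2·calc(n-1), calc(0)=1. Closed form: (1+1)·2^3 - 1 = 15.

Answer: 15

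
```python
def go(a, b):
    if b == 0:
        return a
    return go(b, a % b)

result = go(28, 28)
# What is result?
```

go(28, 28) -> go(28, 0) -> 28

Answer: 28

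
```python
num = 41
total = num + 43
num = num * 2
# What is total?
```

Trace:
`num = 41` → num = 41
`total = num + 43` → total = 84
`num = num * 2` → num = 82
So total = 84

Answer: 84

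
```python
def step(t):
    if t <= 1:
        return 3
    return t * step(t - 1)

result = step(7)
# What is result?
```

step(7) = 7 * 6 * 5 * 4 * 3 * 2 * 3 = 15120

Answer: 15120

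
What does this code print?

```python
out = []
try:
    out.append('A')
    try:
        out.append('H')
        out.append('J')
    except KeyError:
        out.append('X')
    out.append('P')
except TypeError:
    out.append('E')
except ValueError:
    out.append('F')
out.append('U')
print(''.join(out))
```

Execution trace: 'A' (try body) → 'H' (inner try body) → 'J' (inner try body, no exception) → 'P' (try body, no exception) → 'U' (after the try/except). Output: AHJPU

Answer: AHJPU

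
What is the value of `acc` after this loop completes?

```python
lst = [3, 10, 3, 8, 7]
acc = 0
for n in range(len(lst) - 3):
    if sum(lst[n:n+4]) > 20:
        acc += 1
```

Count windows with sum > 20
`acc` takes the values: 0 → 1 → 2

Answer: 2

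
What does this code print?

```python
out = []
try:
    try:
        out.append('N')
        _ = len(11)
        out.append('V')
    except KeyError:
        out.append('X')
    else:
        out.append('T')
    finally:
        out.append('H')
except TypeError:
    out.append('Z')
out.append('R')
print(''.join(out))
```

Execution trace: 'N' (inner try body) → 'H' (inner finally) → 'Z' (outer except TypeError) → 'R' (after the try/except). Output: NHZR

Answer: NHZR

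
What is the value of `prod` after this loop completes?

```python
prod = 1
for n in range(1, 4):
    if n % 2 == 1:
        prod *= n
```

Product of odd numbers 1 to 3
`prod` takes the values: 1 → 3

Answer: 3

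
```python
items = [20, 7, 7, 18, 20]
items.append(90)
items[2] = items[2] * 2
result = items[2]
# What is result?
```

Trace:
`items = [20, 7, 7, 18, 20]` → items = [20, 7, 7, 18, 20]
`items.append(90)` → items = [20, 7, 7, 18, 20, 90]
`items[2] = items[2] * 2` → items = [20, 7, 14, 18, 20, 90]
`result = items[2]` → result = 14
So result = 14

Answer: 14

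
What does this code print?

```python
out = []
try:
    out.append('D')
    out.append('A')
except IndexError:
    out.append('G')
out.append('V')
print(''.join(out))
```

Execution trace: 'D' (try body) → 'A' (try body, no exception) → 'V' (after the try/except). Output: DAV

Answer: DAV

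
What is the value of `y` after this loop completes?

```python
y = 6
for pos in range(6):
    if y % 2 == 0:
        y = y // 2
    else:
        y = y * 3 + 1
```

Collatz-style transformation from 6
`y` takes the values: 6 → 3 → 10 → 5 → 16 → 8 → 4

Answer: 4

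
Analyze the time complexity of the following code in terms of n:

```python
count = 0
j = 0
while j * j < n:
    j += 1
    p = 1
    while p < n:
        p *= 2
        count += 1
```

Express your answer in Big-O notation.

Each loop level contributes: √n × log n. Multiplying the contributions gives O(√n log n).

Answer: O(√n log n)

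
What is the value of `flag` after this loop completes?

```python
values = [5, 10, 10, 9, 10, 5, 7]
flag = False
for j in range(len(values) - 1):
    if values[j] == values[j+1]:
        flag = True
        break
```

Check consecutive duplicates in [5, 10, 10, 9, 10, 5, 7]
`flag` takes the values: False → True

Answer: True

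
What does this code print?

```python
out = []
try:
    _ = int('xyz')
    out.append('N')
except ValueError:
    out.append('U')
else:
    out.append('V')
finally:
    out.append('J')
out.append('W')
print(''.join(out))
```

Execution trace: 'U' (except ValueError) → 'J' (finally) → 'W' (after the try/except). Output: UJW

Answer: UJW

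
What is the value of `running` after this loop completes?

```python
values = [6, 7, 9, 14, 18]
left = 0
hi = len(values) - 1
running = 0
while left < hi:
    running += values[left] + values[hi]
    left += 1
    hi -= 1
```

Sum of pairs from ends
`running` takes the values: 0 → 24 → 45

Answer: 45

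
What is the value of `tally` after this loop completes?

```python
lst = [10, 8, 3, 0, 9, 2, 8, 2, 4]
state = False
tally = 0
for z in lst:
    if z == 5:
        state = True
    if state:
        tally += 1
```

Count elements after first 5 in [10, 8, 3, 0, 9, 2, 8, 2, 4]
`tally` takes the values: 0

Answer: 0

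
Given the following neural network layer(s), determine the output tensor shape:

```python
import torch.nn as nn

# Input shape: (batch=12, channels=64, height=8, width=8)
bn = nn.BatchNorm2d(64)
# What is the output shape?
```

Input: (12, 64, 8, 8) -> Output: (12, 64, 8, 8)

Answer: (12, 64, 8, 8)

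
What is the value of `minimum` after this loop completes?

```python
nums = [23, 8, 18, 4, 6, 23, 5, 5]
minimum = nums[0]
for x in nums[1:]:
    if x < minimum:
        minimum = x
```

Minimum of [23, 8, 18, 4, 6, 23, 5, 5]
`minimum` takes the values: 23 → 8 → 4

Answer: 4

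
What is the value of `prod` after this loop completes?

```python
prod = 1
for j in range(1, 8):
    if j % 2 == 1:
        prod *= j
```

Product of odd numbers 1 to 7
`prod` takes the values: 1 → 3 → 15 → 105

Answer: 105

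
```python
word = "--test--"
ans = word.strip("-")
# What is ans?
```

Trace:
`word = "--test--"` → word = '--test--'
`ans = word.strip("-")` → ans = 'test'
So ans = 'test'

Answer: 'test'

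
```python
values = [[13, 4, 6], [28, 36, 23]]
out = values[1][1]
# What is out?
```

Trace:
`values = [[13, 4, 6], [28, 36, 23]]` → values = [[13, 4, 6], [28, 36, 23]]
`out = values[1][1]` → out = 36
So out = 36

Answer: 36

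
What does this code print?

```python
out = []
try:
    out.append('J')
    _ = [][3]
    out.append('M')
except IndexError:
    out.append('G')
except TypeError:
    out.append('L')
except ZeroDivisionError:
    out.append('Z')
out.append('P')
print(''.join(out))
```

Execution trace: 'J' (try body) → 'G' (except IndexError) → 'P' (after the try/except). Output: JGP

Answer: JGP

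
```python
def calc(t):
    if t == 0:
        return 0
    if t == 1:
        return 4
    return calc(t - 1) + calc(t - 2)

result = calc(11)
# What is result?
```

Build up from base cases: calc(0)=0, calc(1)=4, calc(2)=4, calc(3)=8, calc(4)=12, calc(5)=20, calc(6)=32, ..., calc(11)=356

Answer: 356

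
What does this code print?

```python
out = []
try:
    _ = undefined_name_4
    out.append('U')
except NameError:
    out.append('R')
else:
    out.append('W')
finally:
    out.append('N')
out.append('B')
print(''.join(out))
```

Execution trace: 'R' (except NameError) → 'N' (finally) → 'B' (after the try/except). Output: RNB

Answer: RNB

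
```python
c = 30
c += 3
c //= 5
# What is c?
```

Trace:
`c = 30` → c = 30
`c += 3` → c = 33
`c //= 5` → c = 6
So c = 6

Answer: 6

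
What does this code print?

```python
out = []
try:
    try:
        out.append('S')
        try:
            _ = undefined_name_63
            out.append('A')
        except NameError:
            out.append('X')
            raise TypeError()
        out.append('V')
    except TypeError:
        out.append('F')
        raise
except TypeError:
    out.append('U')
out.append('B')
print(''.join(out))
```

Execution trace: 'S' (try body) → 'X' (inner except NameError) → 'F' (except TypeError) → 'U' (outer except TypeError) → 'B' (after the try/except). Output: SXFUB

Answer: SXFUB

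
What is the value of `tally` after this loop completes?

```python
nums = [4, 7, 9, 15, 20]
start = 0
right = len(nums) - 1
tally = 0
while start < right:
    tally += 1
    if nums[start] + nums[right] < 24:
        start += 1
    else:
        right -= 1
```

Steps to find pair summing to 24
`tally` takes the values: 0 → 1 → 2 → 3 → 4

Answer: 4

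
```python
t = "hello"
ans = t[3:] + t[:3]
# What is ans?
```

Trace:
`t = "hello"` → t = 'hello'
`ans = t[3:] + t[:3]` → ans = 'lohel'
So ans = 'lohel'

Answer: 'lohel'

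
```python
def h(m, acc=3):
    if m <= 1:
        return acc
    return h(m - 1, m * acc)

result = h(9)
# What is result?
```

Accumulator trace (n, acc): (9, 3) -> (8, 27) -> (7, 216) -> (6, 1512) -> (5, 9072) -> (4, 45360) -> (3, 181440) -> (2, 544320) -> (1, 1088640) -> return 1088640

Answer: 1088640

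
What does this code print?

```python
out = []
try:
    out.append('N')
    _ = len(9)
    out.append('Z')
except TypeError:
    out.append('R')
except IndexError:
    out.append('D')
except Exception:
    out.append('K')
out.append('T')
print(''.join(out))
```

Execution trace: 'N' (try body) → 'R' (except TypeError) → 'T' (after the try/except). Output: NRT

Answer: NRT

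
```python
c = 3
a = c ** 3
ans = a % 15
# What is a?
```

Trace:
`c = 3` → c = 3
`a = c ** 3` → a = 27
`ans = a % 15` → ans = 12
So a = 27

Answer: 27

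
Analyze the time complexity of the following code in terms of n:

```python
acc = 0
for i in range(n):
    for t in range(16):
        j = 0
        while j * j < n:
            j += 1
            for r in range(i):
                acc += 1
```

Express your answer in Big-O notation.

Each loop level contributes: n × 1 × √n × n. Multiplying the contributions gives O(n^2√n).

Answer: O(n^2√n)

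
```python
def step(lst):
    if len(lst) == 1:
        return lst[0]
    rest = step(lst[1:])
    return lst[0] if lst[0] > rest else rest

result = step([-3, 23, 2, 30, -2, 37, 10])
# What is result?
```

Recursive max over [-3, 23, 2, 30, -2, 37, 10] = 37

Answer: 37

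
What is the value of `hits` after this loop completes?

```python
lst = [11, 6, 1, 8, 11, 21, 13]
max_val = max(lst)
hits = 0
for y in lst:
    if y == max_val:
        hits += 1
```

Count of max value 21 in [11, 6, 1, 8, 11, 21, 13]
`hits` takes the values: 0 → 1

Answer: 1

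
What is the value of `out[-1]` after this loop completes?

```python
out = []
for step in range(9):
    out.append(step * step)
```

Last element of squares 0 to 8
`out` takes the values: [] → [0] → [0, 1] → [0, 1, 4] → [0, 1, 4, 9] → [0, 1, 4, 9, 16] → [0, 1, 4, 9, 16, 25] → [0, 1, 4, 9, 16, 25, 36] → [0, 1, 4, 9, 16, 25, 36, 49] → [0, 1, 4, 9, 16, 25, 36, 49, 64]
So `out[-1]` = 64

Answer: 64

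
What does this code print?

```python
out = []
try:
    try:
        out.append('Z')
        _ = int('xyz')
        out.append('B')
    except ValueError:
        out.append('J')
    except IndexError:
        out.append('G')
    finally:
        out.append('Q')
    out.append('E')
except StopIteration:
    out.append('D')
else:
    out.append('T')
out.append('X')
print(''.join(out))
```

Execution trace: 'Z' (inner try body) → 'J' (inner except ValueError) → 'Q' (inner finally) → 'E' (try body, no exception) → 'T' (else) → 'X' (after the try/except). Output: ZJQETX

Answer: ZJQETX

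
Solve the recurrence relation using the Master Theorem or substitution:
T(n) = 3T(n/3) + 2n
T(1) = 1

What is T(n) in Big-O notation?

By Master Theorem: a=3, b=3, f(n)=2n. Since log_3(3) = 1 and f(n) = Θ(n^1), Case 2 applies. T(n) = O(n log n).

Answer: O(n log n)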